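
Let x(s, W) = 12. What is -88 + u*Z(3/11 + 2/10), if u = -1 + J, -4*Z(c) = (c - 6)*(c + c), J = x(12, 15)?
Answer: -20248/275 ≈ -73.629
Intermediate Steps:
J = 12
Z(c) = -c*(-6 + c)/2 (Z(c) = -(c - 6)*(c + c)/4 = -(-6 + c)*2*c/4 = -c*(-6 + c)/2)
u = 11 (u = -1 + 12 = 11)
-88 + u*Z(3/11 + 2/10) = -88 + 11*((3/11 + 2/10)*(6 - (3/11 + 2/10))/2) = -88 + 11*((3*(1/11) + 2*(1/10))*(6 - (3*(1/11) + 2*(1/10)))/2) = -88 + 11*((3/11 + 1/5)*(6 - (3/11 + 1/5))/2) = -88 + 11*((1/2)*(26/55)*(6 - 1*26/55)) = -88 + 11*((1/2)*(26/55)*(6 - 26/55)) = -88 + 11*((1/2)*(26/55)*(304/55)) = -88 + 11*(3952/3025) = -88 + 3952/275 = -20248/275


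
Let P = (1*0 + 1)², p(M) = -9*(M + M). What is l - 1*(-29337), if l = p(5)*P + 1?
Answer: 29248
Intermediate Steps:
p(M) = -18*M
P = 1 (P = (0 + 1)² = 1² = 1)
l = -89 (l = -18*5*1 + 1 = -90*1 + 1 = -90 + 1 = -89)
l - 1*(-29337) = -89 - 1*(-29337) = -89 + 29337 = 29248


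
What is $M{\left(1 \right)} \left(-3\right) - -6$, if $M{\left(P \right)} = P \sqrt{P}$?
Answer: $3$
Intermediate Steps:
$M{\left(P \right)} = P^{\frac{3}{2}}$
$M{\left(1 \right)} \left(-3\right) - -6 = 1^{\frac{3}{2}} \left(-3\right) - -6 = 1 \left(-3\right) + 6 = -3 + 6 = 3$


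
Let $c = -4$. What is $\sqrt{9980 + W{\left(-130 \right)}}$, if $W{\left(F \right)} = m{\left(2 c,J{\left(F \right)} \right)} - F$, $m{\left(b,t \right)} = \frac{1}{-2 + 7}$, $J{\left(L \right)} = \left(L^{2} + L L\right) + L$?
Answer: $\frac{\sqrt{252755}}{5} \approx 100.55$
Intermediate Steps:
$J{\left(L \right)} = L + 2 L^{2}$ ($J{\left(L \right)} = \left(L^{2} + L^{2}\right) + L = 2 L^{2} + L = L + 2 L^{2}$)
$m{\left(b,t \right)} = \frac{1}{5}$
$W{\left(F \right)} = \frac{1}{5} - F$
$\sqrt{9980 + W{\left(-130 \right)}} = \sqrt{9980 + \left(\frac{1}{5} - -130\right)} = \sqrt{9980 + \left(\frac{1}{5} + 130\right)} = \sqrt{9980 + \frac{651}{5}} = \sqrt{\frac{50551}{5}} = \frac{\sqrt{252755}}{5}$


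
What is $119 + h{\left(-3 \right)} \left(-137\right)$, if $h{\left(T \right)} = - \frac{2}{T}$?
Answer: $\frac{83}{3} \approx 27.667$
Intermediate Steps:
$119 + h{\left(-3 \right)} \left(-137\right) = 119 + - \frac{2}{-3} \left(-137\right) = 119 + \left(-2\right) \left(- \frac{1}{3}\right) \left(-137\right) = 119 + \frac{2}{3} \left(-137\right) = 119 - \frac{274}{3} = \frac{83}{3}$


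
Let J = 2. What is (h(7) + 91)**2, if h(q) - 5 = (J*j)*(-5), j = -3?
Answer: 15876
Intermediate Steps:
h(q) = 35 (h(q) = 5 + (2*(-3))*(-5) = 5 - 6*(-5) = 5 + 30 = 35)
(h(7) + 91)**2 = (35 + 91)**2 = 126**2 = 15876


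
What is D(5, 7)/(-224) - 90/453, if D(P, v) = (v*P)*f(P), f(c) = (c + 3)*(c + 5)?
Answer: -3835/302 ≈ -12.699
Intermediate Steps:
f(c) = (3 + c)*(5 + c)
D(P, v) = P*v*(15 + P**2 + 8*P) (D(P, v) = (v*P)*(15 + P**2 + 8*P) = (P*v)*(15 + P**2 + 8*P) = P*v*(15 + P**2 + 8*P))
D(5, 7)/(-224) - 90/453 = (5*7*(15 + 5**2 + 8*5))/(-224) - 90/453 = (5*7*(15 + 25 + 40))*(-1/224) - 90*1/453 = (5*7*80)*(-1/224) - 30/151 = 2800*(-1/224) - 30/151 = -25/2 - 30/151 = -3835/302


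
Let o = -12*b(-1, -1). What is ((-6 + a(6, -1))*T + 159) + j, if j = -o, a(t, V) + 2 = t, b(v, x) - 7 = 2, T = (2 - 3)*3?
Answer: 273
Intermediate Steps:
T = -3 (T = -1*3 = -3)
b(v, x) = 9 (b(v, x) = 7 + 2 = 9)
o = -108 (o = -12*9 = -108)
a(t, V) = -2 + t
j = 108 (j = -1*(-108) = 108)
((-6 + a(6, -1))*T + 159) + j = ((-6 + (-2 + 6))*(-3) + 159) + 108 = ((-6 + 4)*(-3) + 159) + 108 = (-2*(-3) + 159) + 108 = (6 + 159) + 108 = 165 + 108 = 273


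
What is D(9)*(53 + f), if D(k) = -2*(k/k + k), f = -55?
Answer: 40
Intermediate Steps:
D(k) = -2 - 2*k (D(k) = -2*(1 + k) = -2 - 2*k)
D(9)*(53 + f) = (-2 - 2*9)*(53 - 55) = (-2 - 18)*(-2) = -20*(-2) = 40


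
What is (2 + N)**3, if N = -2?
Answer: 0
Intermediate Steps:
(2 + N)**3 = (2 - 2)**3 = 0**3 = 0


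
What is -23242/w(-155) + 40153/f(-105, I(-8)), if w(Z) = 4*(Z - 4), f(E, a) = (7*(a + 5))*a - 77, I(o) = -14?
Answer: 22123559/255990 ≈ 86.424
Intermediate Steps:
f(E, a) = -77 + a*(35 + 7*a) (f(E, a) = (7*(5 + a))*a - 77 = (35 + 7*a)*a - 77 = a*(35 + 7*a) - 77 = -77 + a*(35 + 7*a))
w(Z) = -16 + 4*Z (w(Z) = 4*(-4 + Z) = -16 + 4*Z)
-23242/w(-155) + 40153/f(-105, I(-8)) = -23242/(-16 + 4*(-155)) + 40153/(-77 + 7*(-14)**2 + 35*(-14)) = -23242/(-16 - 620) + 40153/(-77 + 7*196 - 490) = -23242/(-636) + 40153/(-77 + 1372 - 490) = -23242*(-1/636) + 40153/805 = 11621/318 + 40153*(1/805) = 11621/318 + 40153/805 = 22123559/255990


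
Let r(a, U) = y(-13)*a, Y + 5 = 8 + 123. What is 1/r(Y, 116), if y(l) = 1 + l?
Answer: -1/1512 ≈ -0.00066138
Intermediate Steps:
Y = 126 (Y = -5 + (8 + 123) = -5 + 131 = 126)
r(a, U) = -12*a (r(a, U) = (1 - 13)*a = -12*a)
1/r(Y, 116) = 1/(-12*126) = 1/(-1512) = -1/1512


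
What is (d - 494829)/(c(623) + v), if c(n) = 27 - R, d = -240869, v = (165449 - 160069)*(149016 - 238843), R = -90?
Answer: 735698/483269143 ≈ 0.0015223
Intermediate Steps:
v = -483269260 (v = 5380*(-89827) = -483269260)
c(n) = 117 (c(n) = 27 - 1*(-90) = 27 + 90 = 117)
(d - 494829)/(c(623) + v) = (-240869 - 494829)/(117 - 483269260) = -735698/(-483269143) = -735698*(-1/483269143) = 735698/483269143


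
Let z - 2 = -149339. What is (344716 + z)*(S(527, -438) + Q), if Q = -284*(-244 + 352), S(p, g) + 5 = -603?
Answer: -6111455120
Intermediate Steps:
S(p, g) = -608 (S(p, g) = -5 - 603 = -608)
z = -149337 (z = 2 - 149339 = -149337)
Q = -30672 (Q = -284*108 = -30672)
(344716 + z)*(S(527, -438) + Q) = (344716 - 149337)*(-608 - 30672) = 195379*(-31280) = -6111455120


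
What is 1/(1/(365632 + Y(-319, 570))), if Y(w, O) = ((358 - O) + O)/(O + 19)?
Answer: 215357606/589 ≈ 3.6563e+5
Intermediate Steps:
Y(w, O) = 358/(19 + O)
1/(1/(365632 + Y(-319, 570))) = 1/(1/(365632 + 358/(19 + 570))) = 1/(1/(365632 + 358/589)) = 1/(1/(215357606/589)) = 1/(589/215357606) = 215357606/589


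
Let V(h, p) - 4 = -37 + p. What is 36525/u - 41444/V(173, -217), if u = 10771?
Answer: 227762287/1346375 ≈ 169.17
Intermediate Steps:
V(h, p) = -33 + p (V(h, p) = 4 + (-37 + p) = -33 + p)
36525/u - 41444/V(173, -217) = 36525/10771 - 41444/(-33 - 217) = 36525*(1/10771) - 41444/(-250) = 36525/10771 - 41444*(-1/250) = 36525/10771 + 20722/125 = 227762287/1346375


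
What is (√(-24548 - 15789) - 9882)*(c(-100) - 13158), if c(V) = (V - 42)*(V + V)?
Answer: -150621444 + 15242*I*√40337 ≈ -1.5062e+8 + 3.0612e+6*I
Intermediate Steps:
c(V) = 2*V*(-42 + V) (c(V) = (-42 + V)*(2*V) = 2*V*(-42 + V))
(√(-24548 - 15789) - 9882)*(c(-100) - 13158) = (√(-24548 - 15789) - 9882)*(2*(-100)*(-42 - 100) - 13158) = (√(-40337) - 9882)*(2*(-100)*(-142) - 13158) = (I*√40337 - 9882)*(28400 - 13158) = (-9882 + I*√40337)*15242 = -150621444 + 15242*I*√40337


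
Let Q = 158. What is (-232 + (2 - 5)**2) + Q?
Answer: -65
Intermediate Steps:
(-232 + (2 - 5)**2) + Q = (-232 + (2 - 5)**2) + 158 = (-232 + (-3)**2) + 158 = (-232 + 9) + 158 = -223 + 158 = -65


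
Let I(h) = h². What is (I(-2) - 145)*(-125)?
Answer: 17625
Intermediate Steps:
(I(-2) - 145)*(-125) = ((-2)² - 145)*(-125) = (4 - 145)*(-125) = -141*(-125) = 17625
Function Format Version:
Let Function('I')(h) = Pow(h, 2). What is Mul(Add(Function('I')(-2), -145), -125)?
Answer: 17625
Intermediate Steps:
Mul(Add(Function('I')(-2), -145), -125) = Mul(Add(Pow(-2, 2), -145), -125) = Mul(Add(4, -145), -125) = Mul(-141, -125) = 17625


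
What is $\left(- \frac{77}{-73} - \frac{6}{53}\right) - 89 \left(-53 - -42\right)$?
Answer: $\frac{3791394}{3869} \approx 979.94$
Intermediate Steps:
$\left(- \frac{77}{-73} - \frac{6}{53}\right) - 89 \left(-53 - -42\right) = \left(\left(-77\right) \left(- \frac{1}{73}\right) - \frac{6}{53}\right) - 89 \left(-53 + 42\right) = \left(\frac{77}{73} - \frac{6}{53}\right) - -979 = \frac{3643}{3869} + 979 = \frac{3791394}{3869}$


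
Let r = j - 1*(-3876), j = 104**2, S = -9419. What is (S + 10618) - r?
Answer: -13493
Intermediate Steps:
j = 10816
r = 14692 (r = 10816 - 1*(-3876) = 10816 + 3876 = 14692)
(S + 10618) - r = (-9419 + 10618) - 1*14692 = 1199 - 14692 = -13493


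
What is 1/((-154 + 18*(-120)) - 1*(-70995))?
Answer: 1/68681 ≈ 1.4560e-5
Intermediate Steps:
1/((-154 + 18*(-120)) - 1*(-70995)) = 1/((-154 - 2160) + 70995) = 1/(-2314 + 70995) = 1/68681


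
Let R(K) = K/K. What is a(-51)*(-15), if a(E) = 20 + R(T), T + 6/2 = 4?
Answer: -315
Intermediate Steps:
T = 1 (T = -3 + 4 = 1)
R(K) = 1
a(E) = 21 (a(E) = 20 + 1 = 21)
a(-51)*(-15) = 21*(-15) = -315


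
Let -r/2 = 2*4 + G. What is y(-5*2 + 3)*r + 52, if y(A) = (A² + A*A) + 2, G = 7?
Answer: -2948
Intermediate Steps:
y(A) = 2 + 2*A² (y(A) = (A² + A²) + 2 = 2*A² + 2 = 2 + 2*A²)
r = -30 (r = -2*(2*4 + 7) = -2*(8 + 7) = -2*15 = -30)
y(-5*2 + 3)*r + 52 = (2 + 2*(-5*2 + 3)²)*(-30) + 52 = (2 + 2*(-10 + 3)²)*(-30) + 52 = (2 + 2*(-7)²)*(-30) + 52 = (2 + 2*49)*(-30) + 52 = (2 + 98)*(-30) + 52 = 100*(-30) + 52 = -3000 + 52 = -2948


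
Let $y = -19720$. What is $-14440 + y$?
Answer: $-34160$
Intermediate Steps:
$-14440 + y = -14440 - 19720 = -34160$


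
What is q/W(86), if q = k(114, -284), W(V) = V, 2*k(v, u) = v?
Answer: 57/86 ≈ 0.66279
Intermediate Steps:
k(v, u) = v/2
q = 57 (q = (½)*114 = 57)
q/W(86) = 57/86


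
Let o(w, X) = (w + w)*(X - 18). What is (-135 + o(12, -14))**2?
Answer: 815409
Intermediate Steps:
o(w, X) = 2*w*(-18 + X) (o(w, X) = (2*w)*(-18 + X) = 2*w*(-18 + X))
(-135 + o(12, -14))**2 = (-135 + 2*12*(-18 - 14))**2 = (-135 + 2*12*(-32))**2 = (-135 - 768)**2 = (-903)**2 = 815409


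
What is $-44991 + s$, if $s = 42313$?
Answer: $-2678$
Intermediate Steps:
$-44991 + s = -44991 + 42313 = -2678$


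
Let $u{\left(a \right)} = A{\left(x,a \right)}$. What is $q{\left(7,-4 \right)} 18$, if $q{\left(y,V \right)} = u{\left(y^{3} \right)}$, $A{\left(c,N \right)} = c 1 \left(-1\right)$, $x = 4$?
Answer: $-72$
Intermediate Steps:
$A{\left(c,N \right)} = - c$ ($A{\left(c,N \right)} = c \left(-1\right) = - c$)
$u{\left(a \right)} = -4$ ($u{\left(a \right)} = \left(-1\right) 4 = -4$)
$q{\left(y,V \right)} = -4$
$q{\left(7,-4 \right)} 18 = \left(-4\right) 18 = -72$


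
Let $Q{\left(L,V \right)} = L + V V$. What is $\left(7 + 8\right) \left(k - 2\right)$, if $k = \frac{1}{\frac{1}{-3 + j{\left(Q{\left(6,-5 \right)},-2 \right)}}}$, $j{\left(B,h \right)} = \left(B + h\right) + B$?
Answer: $825$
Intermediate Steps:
$Q{\left(L,V \right)} = L + V^{2}$
$j{\left(B,h \right)} = h + 2 B$
$k = 57$ ($k = \frac{1}{\frac{1}{-3 - \left(2 - 2 \left(6 + \left(-5\right)^{2}\right)\right)}} = \frac{1}{\frac{1}{-3 - \left(2 - 2 \left(6 + 25\right)\right)}} = \frac{1}{\frac{1}{-3 + \left(-2 + 2 \cdot 31\right)}} = \frac{1}{\frac{1}{-3 + \left(-2 + 62\right)}} = \frac{1}{\frac{1}{-3 + 60}} = \frac{1}{\frac{1}{57}} = 57$)
$\left(7 + 8\right) \left(k - 2\right) = \left(7 + 8\right) \left(57 - 2\right) = 15 \cdot 55 = 825$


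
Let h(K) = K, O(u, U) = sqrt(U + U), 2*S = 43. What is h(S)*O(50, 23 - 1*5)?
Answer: 129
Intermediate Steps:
S = 43/2 (S = (1/2)*43 = 43/2 ≈ 21.500)
O(u, U) = sqrt(2)*sqrt(U) (O(u, U) = sqrt(2*U) = sqrt(2)*sqrt(U))
h(S)*O(50, 23 - 1*5) = 43*(sqrt(2)*sqrt(23 - 1*5))/2 = 43*(sqrt(2)*sqrt(23 - 5))/2 = 43*(sqrt(2)*sqrt(18))/2 = 43*(sqrt(2)*(3*sqrt(2)))/2 = (43/2)*6 = 129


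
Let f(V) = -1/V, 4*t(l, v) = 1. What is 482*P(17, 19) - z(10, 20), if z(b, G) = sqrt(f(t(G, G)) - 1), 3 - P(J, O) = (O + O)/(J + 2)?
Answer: 482 - I*sqrt(5) ≈ 482.0 - 2.2361*I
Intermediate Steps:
t(l, v) = 1/4 (t(l, v) = (1/4)*1 = 1/4)
P(J, O) = 3 - 2*O/(2 + J) (P(J, O) = 3 - (O + O)/(J + 2) = 3 - 2*O/(2 + J))
z(b, G) = I*sqrt(5) (z(b, G) = sqrt(-1/1/4 - 1) = sqrt(-1*4 - 1) = sqrt(-4 - 1) = sqrt(-5) = I*sqrt(5))
482*P(17, 19) - z(10, 20) = 482*((6 - 2*19 + 3*17)/(2 + 17)) - I*sqrt(5) = 482*((6 - 38 + 51)/19) - I*sqrt(5) = 482*((1/19)*19) - I*sqrt(5) = 482*1 - I*sqrt(5) = 482 - I*sqrt(5)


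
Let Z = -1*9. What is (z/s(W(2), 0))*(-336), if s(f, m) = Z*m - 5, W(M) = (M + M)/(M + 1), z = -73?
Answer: -24528/5 ≈ -4905.6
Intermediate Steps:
Z = -9
W(M) = 2*M/(1 + M) (W(M) = (2*M)/(1 + M) = 2*M/(1 + M))
s(f, m) = -5 - 9*m (s(f, m) = -9*m - 5 = -5 - 9*m)
(z/s(W(2), 0))*(-336) = -73/(-5 - 9*0)*(-336) = -73/(-5 + 0)*(-336) = -73/(-5)*(-336) = -73*(-⅕)*(-336) = (73/5)*(-336) = -24528/5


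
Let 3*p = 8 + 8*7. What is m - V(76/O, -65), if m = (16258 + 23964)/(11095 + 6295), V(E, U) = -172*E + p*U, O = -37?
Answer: 27015773/26085 ≈ 1035.7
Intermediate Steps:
p = 64/3 (p = (8 + 8*7)/3 = (8 + 56)/3 = (⅓)*64 = 64/3 ≈ 21.333)
V(E, U) = -172*E + 64*U/3
m = 20111/8695 (m = 40222/17390 = 40222*(1/17390) = 20111/8695 ≈ 2.3129)
m - V(76/O, -65) = 20111/8695 - (-13072/(-37) + (64/3)*(-65)) = 20111/8695 - (-13072*(-1)/37 - 4160/3) = 20111/8695 - (-172*(-76/37) - 4160/3) = 20111/8695 - (13072/37 - 4160/3) = 20111/8695 - 1*(-114704/111) = 20111/8695 + 114704/111 = 27015773/26085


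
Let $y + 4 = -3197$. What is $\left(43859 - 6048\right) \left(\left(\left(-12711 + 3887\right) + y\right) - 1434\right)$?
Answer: $-508898249$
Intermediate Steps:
$y = -3201$ ($y = -4 - 3197 = -3201$)
$\left(43859 - 6048\right) \left(\left(\left(-12711 + 3887\right) + y\right) - 1434\right) = \left(43859 - 6048\right) \left(\left(\left(-12711 + 3887\right) - 3201\right) - 1434\right) = 37811 \left(\left(-8824 - 3201\right) - 1434\right) = 37811 \left(-12025 - 1434\right) = 37811 \left(-13459\right) = -508898249$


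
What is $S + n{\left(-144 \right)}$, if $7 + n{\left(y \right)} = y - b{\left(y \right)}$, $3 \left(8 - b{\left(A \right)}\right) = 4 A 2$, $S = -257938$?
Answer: $-258481$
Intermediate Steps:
$b{\left(A \right)} = 8 - \frac{8 A}{3}$ ($b{\left(A \right)} = 8 - \frac{4 A 2}{3} = 8 - \frac{8 A}{3}$)
$n{\left(y \right)} = -15 + \frac{11 y}{3}$ ($n{\left(y \right)} = -7 + \left(y - \left(8 - \frac{8 y}{3}\right)\right) = -7 + \left(y + \left(-8 + \frac{8 y}{3}\right)\right) = -7 + \left(-8 + \frac{11 y}{3}\right) = -15 + \frac{11 y}{3}$)
$S + n{\left(-144 \right)} = -257938 + \left(-15 + \frac{11}{3} \left(-144\right)\right) = -257938 - 543 = -258481$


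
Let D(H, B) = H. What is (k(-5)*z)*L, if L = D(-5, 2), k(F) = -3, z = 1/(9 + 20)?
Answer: 15/29 ≈ 0.51724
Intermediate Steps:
z = 1/29 ≈ 0.034483
L = -5
(k(-5)*z)*L = -3*1/29*(-5) = -3/29*(-5) = 15/29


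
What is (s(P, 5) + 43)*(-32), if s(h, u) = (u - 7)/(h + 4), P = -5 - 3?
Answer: -1392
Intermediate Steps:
P = -8
s(h, u) = (-7 + u)/(4 + h)
(s(P, 5) + 43)*(-32) = ((-7 + 5)/(4 - 8) + 43)*(-32) = (-2/(-4) + 43)*(-32) = (-1/4*(-2) + 43)*(-32) = (1/2 + 43)*(-32) = (87/2)*(-32) = -1392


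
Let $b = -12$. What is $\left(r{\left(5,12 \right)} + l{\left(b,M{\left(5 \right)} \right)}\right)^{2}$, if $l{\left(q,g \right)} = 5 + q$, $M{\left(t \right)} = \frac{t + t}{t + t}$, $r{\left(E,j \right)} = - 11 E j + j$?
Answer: $429025$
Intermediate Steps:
$r{\left(E,j \right)} = j - 11 E j$ ($r{\left(E,j \right)} = - 11 E j + j = j - 11 E j$)
$M{\left(t \right)} = 1$ ($M{\left(t \right)} = \frac{2 t}{2 t} = 2 t \frac{1}{2 t} = 1$)
$\left(r{\left(5,12 \right)} + l{\left(b,M{\left(5 \right)} \right)}\right)^{2} = \left(12 \left(1 - 55\right) + \left(5 - 12\right)\right)^{2} = \left(12 \left(1 - 55\right) - 7\right)^{2} = \left(12 \left(-54\right) - 7\right)^{2} = \left(-648 - 7\right)^{2} = \left(-655\right)^{2} = 429025$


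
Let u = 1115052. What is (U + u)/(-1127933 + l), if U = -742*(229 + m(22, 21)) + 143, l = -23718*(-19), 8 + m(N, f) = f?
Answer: -935631/677291 ≈ -1.3814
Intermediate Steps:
m(N, f) = -8 + f
l = 450642
U = -179421 (U = -742*(229 + (-8 + 21)) + 143 = -742*(229 + 13) + 143 = -742*242 + 143 = -179564 + 143 = -179421)
(U + u)/(-1127933 + l) = (-179421 + 1115052)/(-1127933 + 450642) = 935631/(-677291) = 935631*(-1/677291) = -935631/677291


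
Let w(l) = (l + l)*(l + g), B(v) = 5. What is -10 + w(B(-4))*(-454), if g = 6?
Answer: -49950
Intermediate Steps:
w(l) = 2*l*(6 + l) (w(l) = (l + l)*(l + 6) = (2*l)*(6 + l) = 2*l*(6 + l))
-10 + w(B(-4))*(-454) = -10 + (2*5*(6 + 5))*(-454) = -10 + (2*5*11)*(-454) = -10 + 110*(-454) = -10 - 49940 = -49950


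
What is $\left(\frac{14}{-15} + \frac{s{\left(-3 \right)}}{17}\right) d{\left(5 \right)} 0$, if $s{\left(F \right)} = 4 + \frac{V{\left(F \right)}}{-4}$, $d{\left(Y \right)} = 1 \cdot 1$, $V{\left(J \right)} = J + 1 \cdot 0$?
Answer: $0$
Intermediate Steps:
$V{\left(J \right)} = J$ ($V{\left(J \right)} = J + 0 = J$)
$d{\left(Y \right)} = 1$
$s{\left(F \right)} = 4 - \frac{F}{4}$ ($s{\left(F \right)} = 4 + \frac{F}{-4} = 4 + F \left(- \frac{1}{4}\right) = 4 - \frac{F}{4}$)
$\left(\frac{14}{-15} + \frac{s{\left(-3 \right)}}{17}\right) d{\left(5 \right)} 0 = \left(\frac{14}{-15} + \frac{4 - - \frac{3}{4}}{17}\right) 1 \cdot 0 = \left(14 \left(- \frac{1}{15}\right) + \left(4 + \frac{3}{4}\right) \frac{1}{17}\right) 1 \cdot 0 = \left(- \frac{14}{15} + \frac{19}{4} \cdot \frac{1}{17}\right) 1 \cdot 0 = \left(- \frac{14}{15} + \frac{19}{68}\right) 1 \cdot 0 = \left(- \frac{667}{1020}\right) 1 \cdot 0 = \left(- \frac{667}{1020}\right) 0 = 0$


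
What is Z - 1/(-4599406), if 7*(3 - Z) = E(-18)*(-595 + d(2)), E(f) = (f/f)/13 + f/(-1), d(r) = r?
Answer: 91743694437/59792278 ≈ 1534.4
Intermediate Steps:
E(f) = 1/13 - f (E(f) = 1*(1/13) + f*(-1) = 1/13 - f)
Z = 139628/91 (Z = 3 - (1/13 - 1*(-18))*(-595 + 2)/7 = 3 - (1/13 + 18)*(-593)/7 = 3 - 235*(-593)/91 = 3 - ⅐*(-139355/13) = 3 + 139355/91 = 139628/91 ≈ 1534.4)
Z - 1/(-4599406) = 139628/91 - 1/(-4599406) = 139628/91 - 1*(-1/4599406) = 139628/91 + 1/4599406 = 91743694437/59792278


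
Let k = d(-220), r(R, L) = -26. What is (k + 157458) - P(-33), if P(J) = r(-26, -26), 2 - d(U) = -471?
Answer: 157957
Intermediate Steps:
d(U) = 473 (d(U) = 2 - 1*(-471) = 2 + 471 = 473)
P(J) = -26
k = 473
(k + 157458) - P(-33) = (473 + 157458) - 1*(-26) = 157931 + 26 = 157957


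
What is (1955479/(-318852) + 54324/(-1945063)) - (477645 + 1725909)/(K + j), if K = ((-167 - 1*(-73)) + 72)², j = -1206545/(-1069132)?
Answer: -487691564684064015062651/107223432390289933236 ≈ -4548.4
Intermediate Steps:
j = 1206545/1069132 (j = -1206545*(-1/1069132) = 1206545/1069132 ≈ 1.1285)
K = 484 (K = ((-167 + 73) + 72)² = (-94 + 72)² = (-22)² = 484)
(1955479/(-318852) + 54324/(-1945063)) - (477645 + 1725909)/(K + j) = (1955479/(-318852) + 54324/(-1945063)) - (477645 + 1725909)/(484 + 1206545/1069132) = (1955479*(-1/318852) + 54324*(-1/1945063)) - 2203554/518666433/1069132 = (-1955479/318852 - 54324/1945063) - 2203554*1069132/518666433 = -3820851166225/620187227676 - 1*785296698376/172888811 = -3820851166225/620187227676 - 785296698376/172888811 = -487691564684064015062651/107223432390289933236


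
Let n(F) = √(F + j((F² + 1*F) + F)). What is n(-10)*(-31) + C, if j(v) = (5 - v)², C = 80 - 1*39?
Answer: 41 - 31*√5615 ≈ -2281.9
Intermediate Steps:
C = 41 (C = 80 - 39 = 41)
n(F) = √(F + (-5 + F² + 2*F)²) (n(F) = √(F + (-5 + ((F² + 1*F) + F))²) = √(F + (-5 + ((F² + F) + F))²) = √(F + (-5 + ((F + F²) + F))²) = √(F + (-5 + (F² + 2*F))²) = √(F + (-5 + F² + 2*F)²))
n(-10)*(-31) + C = √(-10 + (-5 - 10*(2 - 10))²)*(-31) + 41 = √(-10 + (-5 - 10*(-8))²)*(-31) + 41 = √(-10 + (-5 + 80)²)*(-31) + 41 = √(-10 + 75²)*(-31) + 41 = √(-10 + 5625)*(-31) + 41 = √5615*(-31) + 41 = -31*√5615 + 41 = 41 - 31*√5615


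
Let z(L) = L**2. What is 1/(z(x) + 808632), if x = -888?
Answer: 1/1597176 ≈ 6.2611e-7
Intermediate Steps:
1/(z(x) + 808632) = 1/((-888)**2 + 808632) = 1/(788544 + 808632) = 1/1597176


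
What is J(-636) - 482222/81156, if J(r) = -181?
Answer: -7585729/40578 ≈ -186.94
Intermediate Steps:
J(-636) - 482222/81156 = -181 - 482222/81156 = -181 - 1*241111/40578 = -181 - 241111/40578 = -7585729/40578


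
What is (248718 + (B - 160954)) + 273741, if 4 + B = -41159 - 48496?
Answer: 271846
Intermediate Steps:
B = -89659 (B = -4 + (-41159 - 48496) = -4 - 89655 = -89659)
(248718 + (B - 160954)) + 273741 = (248718 + (-89659 - 160954)) + 273741 = (248718 - 250613) + 273741 = -1895 + 273741 = 271846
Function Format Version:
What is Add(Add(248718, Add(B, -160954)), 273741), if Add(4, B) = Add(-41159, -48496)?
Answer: 271846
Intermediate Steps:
B = -89659 (B = Add(-4, Add(-41159, -48496)) = Add(-4, -89655) = -89659)
Add(Add(248718, Add(B, -160954)), 273741) = Add(Add(248718, Add(-89659, -160954)), 273741) = Add(Add(248718, -250613), 273741) = Add(-1895, 273741) = 271846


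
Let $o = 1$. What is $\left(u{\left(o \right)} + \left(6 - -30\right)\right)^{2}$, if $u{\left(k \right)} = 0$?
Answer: $1296$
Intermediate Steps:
$\left(u{\left(o \right)} + \left(6 - -30\right)\right)^{2} = \left(0 + \left(6 - -30\right)\right)^{2} = \left(0 + \left(6 + 30\right)\right)^{2} = \left(0 + 36\right)^{2} = 36^{2} = 1296$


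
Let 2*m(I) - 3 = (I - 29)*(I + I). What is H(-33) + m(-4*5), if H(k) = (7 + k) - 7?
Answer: 1897/2 ≈ 948.50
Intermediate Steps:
m(I) = 3/2 + I*(-29 + I) (m(I) = 3/2 + ((I - 29)*(I + I))/2 = 3/2 + ((-29 + I)*(2*I))/2 = 3/2 + (2*I*(-29 + I))/2 = 3/2 + I*(-29 + I))
H(k) = k
H(-33) + m(-4*5) = -33 + (3/2 + (-4*5)² - (-116)*5) = -33 + (3/2 + (-20)² - 29*(-20)) = -33 + (3/2 + 400 + 580) = -33 + 1963/2 = 1897/2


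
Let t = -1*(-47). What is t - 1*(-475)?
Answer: 522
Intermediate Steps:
t = 47
t - 1*(-475) = 47 - 1*(-475) = 47 + 475 = 522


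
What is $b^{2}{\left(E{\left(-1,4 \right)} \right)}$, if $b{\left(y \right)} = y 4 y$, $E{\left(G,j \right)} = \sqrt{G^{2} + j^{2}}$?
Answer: $4624$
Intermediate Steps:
$b{\left(y \right)} = 4 y^{2}$ ($b{\left(y \right)} = 4 y y = 4 y^{2}$)
$b^{2}{\left(E{\left(-1,4 \right)} \right)} = \left(4 \left(\sqrt{\left(-1\right)^{2} + 4^{2}}\right)^{2}\right)^{2} = \left(4 \left(\sqrt{1 + 16}\right)^{2}\right)^{2} = \left(4 \left(\sqrt{17}\right)^{2}\right)^{2} = \left(4 \cdot 17\right)^{2} = 68^{2} = 4624$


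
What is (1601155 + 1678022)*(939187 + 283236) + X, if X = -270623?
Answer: 4008541115248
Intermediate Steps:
(1601155 + 1678022)*(939187 + 283236) + X = (1601155 + 1678022)*(939187 + 283236) - 270623 = 3279177*1222423 - 270623 = 4008541385871 - 270623 = 4008541115248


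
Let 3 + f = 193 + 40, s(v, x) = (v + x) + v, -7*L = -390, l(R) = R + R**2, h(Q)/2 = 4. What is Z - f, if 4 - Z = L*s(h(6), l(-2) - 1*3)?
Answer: -7432/7 ≈ -1061.7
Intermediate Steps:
h(Q) = 8 (h(Q) = 2*4 = 8)
L = 390/7 (L = -1/7*(-390) = 390/7 ≈ 55.714)
s(v, x) = x + 2*v
f = 230 (f = -3 + (193 + 40) = -3 + 233 = 230)
Z = -5822/7 (Z = 4 - 390*((-2*(1 - 2) - 1*3) + 2*8)/7 = 4 - 390*((-2*(-1) - 3) + 16)/7 = 4 - 390*((2 - 3) + 16)/7 = 4 - 390*(-1 + 16)/7 = 4 - 390*15/7 = 4 - 1*5850/7 = 4 - 5850/7 = -5822/7 ≈ -831.71)
Z - f = -5822/7 - 1*230 = -5822/7 - 230 = -7432/7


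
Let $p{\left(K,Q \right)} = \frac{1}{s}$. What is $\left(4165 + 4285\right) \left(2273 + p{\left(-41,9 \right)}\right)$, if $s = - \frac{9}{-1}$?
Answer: $\frac{172870100}{9} \approx 1.9208 \cdot 10^{7}$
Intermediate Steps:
$s = 9$ ($s = \left(-9\right) \left(-1\right) = 9$)
$p{\left(K,Q \right)} = \frac{1}{9}$
$\left(4165 + 4285\right) \left(2273 + p{\left(-41,9 \right)}\right) = \left(4165 + 4285\right) \left(2273 + \frac{1}{9}\right) = 8450 \cdot \frac{20458}{9} = \frac{172870100}{9}$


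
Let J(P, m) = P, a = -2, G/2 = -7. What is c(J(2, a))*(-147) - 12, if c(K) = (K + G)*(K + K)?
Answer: 7044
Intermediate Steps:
G = -14 (G = 2*(-7) = -14)
c(K) = 2*K*(-14 + K) (c(K) = (K - 14)*(K + K) = (-14 + K)*(2*K) = 2*K*(-14 + K))
c(J(2, a))*(-147) - 12 = (2*2*(-14 + 2))*(-147) - 12 = (2*2*(-12))*(-147) - 12 = -48*(-147) - 12 = 7056 - 12 = 7044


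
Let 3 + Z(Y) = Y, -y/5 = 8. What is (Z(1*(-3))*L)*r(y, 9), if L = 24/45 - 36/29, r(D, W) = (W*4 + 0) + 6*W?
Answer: 11088/29 ≈ 382.34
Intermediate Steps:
y = -40 (y = -5*8 = -40)
Z(Y) = -3 + Y
r(D, W) = 10*W (r(D, W) = (4*W + 0) + 6*W = 4*W + 6*W = 10*W)
L = -308/435 (L = 24*(1/45) - 36*1/29 = 8/15 - 36/29 = -308/435 ≈ -0.70805)
(Z(1*(-3))*L)*r(y, 9) = ((-3 + 1*(-3))*(-308/435))*(10*9) = ((-3 - 3)*(-308/435))*90 = -6*(-308/435)*90 = (616/145)*90 = 11088/29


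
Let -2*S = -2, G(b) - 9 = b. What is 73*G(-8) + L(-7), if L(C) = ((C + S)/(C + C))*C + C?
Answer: 63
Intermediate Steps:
G(b) = 9 + b
S = 1 (S = -½*(-2) = 1)
L(C) = ½ + 3*C/2 (L(C) = ((C + 1)/(C + C))*C + C = ((1 + C)/((2*C)))*C + C = ((1 + C)*(1/(2*C)))*C + C = ((1 + C)/(2*C))*C + C = (½ + C/2) + C = ½ + 3*C/2)
73*G(-8) + L(-7) = 73*(9 - 8) + (½ + (3/2)*(-7)) = 73*1 + (½ - 21/2) = 73 - 10 = 63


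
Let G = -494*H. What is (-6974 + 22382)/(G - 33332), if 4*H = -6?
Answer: -15408/32591 ≈ -0.47277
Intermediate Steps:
H = -3/2 (H = (1/4)*(-6) = -3/2 ≈ -1.5000)
G = 741 (G = -494*(-3/2) = 741)
(-6974 + 22382)/(G - 33332) = (-6974 + 22382)/(741 - 33332) = 15408/(-32591) = 15408*(-1/32591) = -15408/32591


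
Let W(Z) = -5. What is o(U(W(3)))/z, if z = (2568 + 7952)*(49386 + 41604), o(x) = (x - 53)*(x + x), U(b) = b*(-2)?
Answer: -43/47860740 ≈ -8.9844e-7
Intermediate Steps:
U(b) = -2*b
o(x) = 2*x*(-53 + x) (o(x) = (-53 + x)*(2*x) = 2*x*(-53 + x))
z = 957214800 (z = 10520*90990 = 957214800)
o(U(W(3)))/z = (2*(-2*(-5))*(-53 - 2*(-5)))/957214800 = (2*10*(-53 + 10))*(1/957214800) = (2*10*(-43))*(1/957214800) = -860*1/957214800 = -43/47860740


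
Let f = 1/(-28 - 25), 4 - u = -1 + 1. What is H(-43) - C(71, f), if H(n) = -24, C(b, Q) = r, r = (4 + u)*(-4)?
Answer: 8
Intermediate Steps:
u = 4 (u = 4 - (-1 + 1) = 4 - 1*0 = 4 + 0 = 4)
r = -32 (r = (4 + 4)*(-4) = 8*(-4) = -32)
f = -1/53 (f = 1/(-53) = -1/53 ≈ -0.018868)
C(b, Q) = -32
H(-43) - C(71, f) = -24 - 1*(-32) = -24 + 32 = 8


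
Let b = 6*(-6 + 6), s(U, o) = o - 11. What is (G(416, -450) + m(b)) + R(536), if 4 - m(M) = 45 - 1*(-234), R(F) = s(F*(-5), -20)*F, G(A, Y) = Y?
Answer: -17341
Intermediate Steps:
s(U, o) = -11 + o
b = 0 (b = 6*0 = 0)
R(F) = -31*F (R(F) = (-11 - 20)*F = -31*F)
m(M) = -275 (m(M) = 4 - (45 - 1*(-234)) = 4 - (45 + 234) = 4 - 1*279 = 4 - 279 = -275)
(G(416, -450) + m(b)) + R(536) = (-450 - 275) - 31*536 = -725 - 16616 = -17341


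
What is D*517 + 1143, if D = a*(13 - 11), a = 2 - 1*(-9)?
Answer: 12517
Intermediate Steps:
a = 11 (a = 2 + 9 = 11)
D = 22 (D = 11*(13 - 11) = 11*2 = 22)
D*517 + 1143 = 22*517 + 1143 = 11374 + 1143 = 12517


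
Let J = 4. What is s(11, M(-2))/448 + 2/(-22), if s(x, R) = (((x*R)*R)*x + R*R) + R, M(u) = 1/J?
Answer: -413/5632 ≈ -0.073331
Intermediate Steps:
M(u) = 1/4
s(x, R) = R + R**2 + R**2*x**2 (s(x, R) = (((R*x)*R)*x + R**2) + R = ((x*R**2)*x + R**2) + R = (R**2*x**2 + R**2) + R = (R**2 + R**2*x**2) + R = R + R**2 + R**2*x**2)
s(11, M(-2))/448 + 2/(-22) = ((1 + 1/4 + (1/4)*11**2)/4)/448 + 2/(-22) = ((1 + 1/4 + (1/4)*121)/4)*(1/448) + 2*(-1/22) = ((1 + 1/4 + 121/4)/4)*(1/448) - 1/11 = ((1/4)*(63/2))*(1/448) - 1/11 = (63/8)*(1/448) - 1/11 = 9/512 - 1/11 = -413/5632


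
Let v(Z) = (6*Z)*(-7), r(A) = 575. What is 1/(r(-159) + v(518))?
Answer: -1/21181 ≈ -4.7212e-5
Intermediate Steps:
v(Z) = -42*Z
1/(r(-159) + v(518)) = 1/(575 - 42*518) = 1/(575 - 21756) = 1/(-21181) = -1/21181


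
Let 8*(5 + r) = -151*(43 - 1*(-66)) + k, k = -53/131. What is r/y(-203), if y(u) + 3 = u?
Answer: 1080711/107944 ≈ 10.012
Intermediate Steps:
y(u) = -3 + u
k = -53/131 (k = -53*1/131 = -53/131 ≈ -0.40458)
r = -1080711/524 (r = -5 + (-151*(43 - 1*(-66)) - 53/131)/8 = -5 + (-151*(43 + 66) - 53/131)/8 = -5 + (-151*109 - 53/131)/8 = -5 + (-16459 - 53/131)/8 = -5 + (⅛)*(-2156182/131) = -5 - 1078091/524 = -1080711/524 ≈ -2062.4)
r/y(-203) = -1080711/(524*(-3 - 203)) = -1080711/524/(-206) = -1080711/524*(-1/206) = 1080711/107944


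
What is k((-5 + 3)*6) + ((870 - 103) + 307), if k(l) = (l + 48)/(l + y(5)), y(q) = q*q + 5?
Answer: 1076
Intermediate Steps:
y(q) = 5 + q**2 (y(q) = q**2 + 5 = 5 + q**2)
k(l) = (48 + l)/(30 + l) (k(l) = (l + 48)/(l + (5 + 5**2)) = (48 + l)/(l + (5 + 25)) = (48 + l)/(l + 30) = (48 + l)/(30 + l))
k((-5 + 3)*6) + ((870 - 103) + 307) = (48 + (-5 + 3)*6)/(30 + (-5 + 3)*6) + ((870 - 103) + 307) = (48 - 2*6)/(30 - 2*6) + (767 + 307) = (48 - 12)/(30 - 12) + 1074 = 36/18 + 1074 = (1/18)*36 + 1074 = 2 + 1074 = 1076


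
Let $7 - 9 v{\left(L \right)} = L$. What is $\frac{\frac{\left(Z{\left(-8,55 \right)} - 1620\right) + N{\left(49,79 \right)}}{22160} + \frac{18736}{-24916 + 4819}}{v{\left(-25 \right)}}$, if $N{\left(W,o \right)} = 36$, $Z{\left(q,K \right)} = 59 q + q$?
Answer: $- \frac{28541873}{98966560} \approx -0.2884$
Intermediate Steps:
$v{\left(L \right)} = \frac{7}{9} - \frac{L}{9}$
$Z{\left(q,K \right)} = 60 q$
$\frac{\frac{\left(Z{\left(-8,55 \right)} - 1620\right) + N{\left(49,79 \right)}}{22160} + \frac{18736}{-24916 + 4819}}{v{\left(-25 \right)}} = \frac{\frac{\left(60 \left(-8\right) - 1620\right) + 36}{22160} + \frac{18736}{-24916 + 4819}}{\frac{7}{9} - - \frac{25}{9}} = \frac{\left(\left(-480 - 1620\right) + 36\right) \frac{1}{22160} + \frac{18736}{-20097}}{\frac{7}{9} + \frac{25}{9}} = \frac{\left(-2100 + 36\right) \frac{1}{22160} + 18736 \left(- \frac{1}{20097}\right)}{\frac{32}{9}} = \left(\left(-2064\right) \frac{1}{22160} - \frac{18736}{20097}\right) \frac{9}{32} = \left(- \frac{129}{1385} - \frac{18736}{20097}\right) \frac{9}{32} = \left(- \frac{28541873}{27834345}\right) \frac{9}{32} = - \frac{28541873}{98966560}$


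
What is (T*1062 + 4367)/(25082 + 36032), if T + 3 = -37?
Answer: -38113/61114 ≈ -0.62364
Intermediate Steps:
T = -40 (T = -3 - 37 = -40)
(T*1062 + 4367)/(25082 + 36032) = (-40*1062 + 4367)/(25082 + 36032) = (-42480 + 4367)/61114 = -38113*1/61114 = -38113/61114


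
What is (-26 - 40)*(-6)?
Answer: 396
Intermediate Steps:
(-26 - 40)*(-6) = -66*(-6) = 396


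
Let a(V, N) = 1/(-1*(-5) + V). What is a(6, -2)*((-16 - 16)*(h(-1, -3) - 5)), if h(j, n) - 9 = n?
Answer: -32/11 ≈ -2.9091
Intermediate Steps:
h(j, n) = 9 + n
a(V, N) = 1/(5 + V)
a(6, -2)*((-16 - 16)*(h(-1, -3) - 5)) = ((-16 - 16)*((9 - 3) - 5))/(5 + 6) = (-32*(6 - 5))/11 = (-32*1)/11 = (1/11)*(-32) = -32/11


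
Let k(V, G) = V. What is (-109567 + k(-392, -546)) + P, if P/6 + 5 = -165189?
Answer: -1101123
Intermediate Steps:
P = -991164 (P = -30 + 6*(-165189) = -30 - 991134 = -991164)
(-109567 + k(-392, -546)) + P = (-109567 - 392) - 991164 = -109959 - 991164 = -1101123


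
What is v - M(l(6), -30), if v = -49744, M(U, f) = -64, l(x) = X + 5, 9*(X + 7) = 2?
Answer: -49680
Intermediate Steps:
X = -61/9 (X = -7 + (⅑)*2 = -7 + 2/9 = -61/9 ≈ -6.7778)
l(x) = -16/9 (l(x) = -61/9 + 5 = -16/9)
v - M(l(6), -30) = -49744 - 1*(-64) = -49744 + 64 = -49680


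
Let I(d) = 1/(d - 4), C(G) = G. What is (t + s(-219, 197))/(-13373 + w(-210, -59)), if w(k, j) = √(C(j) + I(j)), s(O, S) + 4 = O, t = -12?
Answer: 39597453/2253348569 + 1833*I*√154/2253348569 ≈ 0.017573 + 1.0095e-5*I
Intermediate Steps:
I(d) = 1/(-4 + d)
s(O, S) = -4 + O
w(k, j) = √(j + 1/(-4 + j))
(t + s(-219, 197))/(-13373 + w(-210, -59)) = (-12 + (-4 - 219))/(-13373 + √((1 - 59*(-4 - 59))/(-4 - 59))) = (-12 - 223)/(-13373 + √((1 - 59*(-63))/(-63))) = -235/(-13373 + √(-(1 + 3717)/63)) = -235/(-13373 + √(-1/63*3718)) = -235/(-13373 + √(-3718/63)) = -235/(-13373 + 13*I*√154/21)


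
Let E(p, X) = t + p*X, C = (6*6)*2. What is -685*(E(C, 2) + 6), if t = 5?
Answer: -106175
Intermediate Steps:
C = 72 (C = 36*2 = 72)
E(p, X) = 5 + X*p (E(p, X) = 5 + p*X = 5 + X*p)
-685*(E(C, 2) + 6) = -685*((5 + 2*72) + 6) = -685*((5 + 144) + 6) = -685*(149 + 6) = -685*155 = -137*775 = -106175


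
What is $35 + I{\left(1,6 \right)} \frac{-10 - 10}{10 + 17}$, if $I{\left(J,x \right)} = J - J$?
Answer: $35$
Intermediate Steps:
$I{\left(J,x \right)} = 0$
$35 + I{\left(1,6 \right)} \frac{-10 - 10}{10 + 17} = 35 + 0 \frac{-10 - 10}{10 + 17} = 35 + 0 \left(- \frac{20}{27}\right) = 35 + 0 = 35$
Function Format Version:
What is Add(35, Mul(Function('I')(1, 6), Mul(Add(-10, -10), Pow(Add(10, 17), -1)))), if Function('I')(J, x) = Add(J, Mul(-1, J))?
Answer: 35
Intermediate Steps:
Function('I')(J, x) = 0
Add(35, Mul(Function('I')(1, 6), Mul(Add(-10, -10), Pow(Add(10, 17), -1)))) = Add(35, Mul(0, Mul(Add(-10, -10), Pow(Add(10, 17), -1)))) = Add(35, Mul(0, Mul(-20, Pow(27, -1)))) = Add(35, Mul(0, Mul(-20, Rational(1, 27)))) = Add(35, Mul(0, Rational(-20, 27))) = Add(35, 0) = 35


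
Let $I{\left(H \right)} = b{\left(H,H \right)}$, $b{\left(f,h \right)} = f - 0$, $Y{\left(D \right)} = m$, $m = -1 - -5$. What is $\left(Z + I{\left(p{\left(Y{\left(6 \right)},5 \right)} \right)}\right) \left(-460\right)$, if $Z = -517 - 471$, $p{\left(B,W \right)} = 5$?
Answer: $452180$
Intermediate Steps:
$m = 4$ ($m = -1 + 5 = 4$)
$Y{\left(D \right)} = 4$
$b{\left(f,h \right)} = f$ ($b{\left(f,h \right)} = f + 0 = f$)
$I{\left(H \right)} = H$
$Z = -988$
$\left(Z + I{\left(p{\left(Y{\left(6 \right)},5 \right)} \right)}\right) \left(-460\right) = \left(-988 + 5\right) \left(-460\right) = \left(-983\right) \left(-460\right) = 452180$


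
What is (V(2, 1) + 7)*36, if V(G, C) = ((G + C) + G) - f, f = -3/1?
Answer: 540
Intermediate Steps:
f = -3 (f = -3*1 = -3)
V(G, C) = 3 + C + 2*G (V(G, C) = ((G + C) + G) - 1*(-3) = ((C + G) + G) + 3 = (C + 2*G) + 3 = 3 + C + 2*G)
(V(2, 1) + 7)*36 = ((3 + 1 + 2*2) + 7)*36 = ((3 + 1 + 4) + 7)*36 = (8 + 7)*36 = 15*36 = 540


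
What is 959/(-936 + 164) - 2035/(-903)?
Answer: 705043/697116 ≈ 1.0114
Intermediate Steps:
959/(-936 + 164) - 2035/(-903) = 959/(-772) - 2035*(-1/903) = 959*(-1/772) + 2035/903 = -959/772 + 2035/903 = 705043/697116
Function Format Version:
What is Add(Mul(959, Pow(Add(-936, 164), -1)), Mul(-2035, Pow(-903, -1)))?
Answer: Rational(705043, 697116) ≈ 1.0114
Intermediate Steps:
Add(Mul(959, Pow(Add(-936, 164), -1)), Mul(-2035, Pow(-903, -1))) = Add(Mul(959, Pow(-772, -1)), Mul(-2035, Rational(-1, 903))) = Add(Mul(959, Rational(-1, 772)), Rational(2035, 903)) = Add(Rational(-959, 772), Rational(2035, 903)) = Rational(705043, 697116)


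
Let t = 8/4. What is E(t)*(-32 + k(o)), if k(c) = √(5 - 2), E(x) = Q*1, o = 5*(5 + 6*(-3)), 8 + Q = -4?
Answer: 384 - 12*√3 ≈ 363.22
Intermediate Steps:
Q = -12 (Q = -8 - 4 = -12)
o = -65 (o = 5*(5 - 18) = 5*(-13) = -65)
t = 2 (t = 8*(¼) = 2)
E(x) = -12 (E(x) = -12*1 = -12)
k(c) = √3
E(t)*(-32 + k(o)) = -12*(-32 + √3) = 384 - 12*√3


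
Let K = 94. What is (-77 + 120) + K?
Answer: 137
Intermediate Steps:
(-77 + 120) + K = (-77 + 120) + 94 = 43 + 94 = 137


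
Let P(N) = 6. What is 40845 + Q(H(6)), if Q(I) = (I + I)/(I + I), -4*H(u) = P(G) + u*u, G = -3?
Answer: 40846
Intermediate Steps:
H(u) = -3/2 - u**2/4 (H(u) = -(6 + u*u)/4 = -(6 + u**2)/4 = -3/2 - u**2/4)
Q(I) = 1 (Q(I) = (2*I)/((2*I)) = (2*I)*(1/(2*I)) = 1)
40845 + Q(H(6)) = 40845 + 1 = 40846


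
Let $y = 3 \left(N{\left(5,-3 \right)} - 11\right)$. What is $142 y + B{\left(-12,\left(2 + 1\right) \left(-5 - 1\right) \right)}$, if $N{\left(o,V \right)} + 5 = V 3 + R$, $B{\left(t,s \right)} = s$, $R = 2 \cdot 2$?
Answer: $-8964$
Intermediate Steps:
$R = 4$
$N{\left(o,V \right)} = -1 + 3 V$ ($N{\left(o,V \right)} = -5 + \left(V 3 + 4\right) = -5 + \left(3 V + 4\right) = -5 + \left(4 + 3 V\right) = -1 + 3 V$)
$y = -63$ ($y = 3 \left(\left(-1 + 3 \left(-3\right)\right) - 11\right) = 3 \left(\left(-1 - 9\right) - 11\right) = 3 \left(-10 - 11\right) = 3 \left(-21\right) = -63$)
$142 y + B{\left(-12,\left(2 + 1\right) \left(-5 - 1\right) \right)} = 142 \left(-63\right) + \left(2 + 1\right) \left(-5 - 1\right) = -8946 + 3 \left(-6\right) = -8946 - 18 = -8964$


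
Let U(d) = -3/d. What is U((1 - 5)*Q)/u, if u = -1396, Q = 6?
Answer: -1/11168 ≈ -8.9542e-5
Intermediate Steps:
U((1 - 5)*Q)/u = -3*1/(6*(1 - 5))/(-1396) = -3/((-4*6))*(-1/1396) = -3/(-24)*(-1/1396) = -3*(-1/24)*(-1/1396) = (⅛)*(-1/1396) = -1/11168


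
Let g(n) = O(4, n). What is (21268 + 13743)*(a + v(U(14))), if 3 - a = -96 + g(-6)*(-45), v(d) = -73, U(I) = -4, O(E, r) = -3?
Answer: -3816199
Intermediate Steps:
g(n) = -3
a = -36 (a = 3 - (-96 - 3*(-45)) = 3 - (-96 + 135) = 3 - 1*39 = 3 - 39 = -36)
(21268 + 13743)*(a + v(U(14))) = (21268 + 13743)*(-36 - 73) = 35011*(-109) = -3816199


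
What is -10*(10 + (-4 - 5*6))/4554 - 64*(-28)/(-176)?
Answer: -7688/759 ≈ -10.129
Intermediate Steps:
-10*(10 + (-4 - 5*6))/4554 - 64*(-28)/(-176) = -10*(10 + (-4 - 30))*(1/4554) + 1792*(-1/176) = -10*(10 - 34)*(1/4554) - 112/11 = -10*(-24)*(1/4554) - 112/11 = 240*(1/4554) - 112/11 = 40/759 - 112/11 = -7688/759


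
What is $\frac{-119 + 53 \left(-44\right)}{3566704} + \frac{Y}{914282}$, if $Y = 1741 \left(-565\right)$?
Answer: $- \frac{1755341397671}{1630486633264} \approx -1.0766$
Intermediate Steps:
$Y = -983665$
$\frac{-119 + 53 \left(-44\right)}{3566704} + \frac{Y}{914282} = \frac{-119 + 53 \left(-44\right)}{3566704} - \frac{983665}{914282} = \left(-119 - 2332\right) \frac{1}{3566704} - \frac{983665}{914282} = \left(-2451\right) \frac{1}{3566704} - \frac{983665}{914282} = - \frac{2451}{3566704} - \frac{983665}{914282} = - \frac{1755341397671}{1630486633264}$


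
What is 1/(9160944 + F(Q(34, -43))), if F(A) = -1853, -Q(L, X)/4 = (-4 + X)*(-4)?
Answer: 1/9159091 ≈ 1.0918e-7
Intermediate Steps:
Q(L, X) = -64 + 16*X (Q(L, X) = -4*(-4 + X)*(-4) = -4*(16 - 4*X) = -64 + 16*X)
1/(9160944 + F(Q(34, -43))) = 1/(9160944 - 1853) = 1/9159091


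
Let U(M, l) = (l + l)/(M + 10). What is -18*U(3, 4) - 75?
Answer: -1119/13 ≈ -86.077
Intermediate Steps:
U(M, l) = 2*l/(10 + M) (U(M, l) = (2*l)/(10 + M) = 2*l/(10 + M))
-18*U(3, 4) - 75 = -36*4/(10 + 3) - 75 = -36*4/13 - 75 = -18*8/13 - 75 = -144/13 - 75 = -1119/13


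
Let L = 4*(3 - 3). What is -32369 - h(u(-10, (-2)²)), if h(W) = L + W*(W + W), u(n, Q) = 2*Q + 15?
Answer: -33427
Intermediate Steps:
L = 0 (L = 4*0 = 0)
u(n, Q) = 15 + 2*Q
h(W) = 2*W² (h(W) = 0 + W*(W + W) = 0 + W*(2*W) = 0 + 2*W² = 2*W²)
-32369 - h(u(-10, (-2)²)) = -32369 - 2*(15 + 2*(-2)²)² = -32369 - 2*(15 + 2*4)² = -32369 - 2*(15 + 8)² = -32369 - 2*23² = -32369 - 2*529 = -32369 - 1*1058 = -32369 - 1058 = -33427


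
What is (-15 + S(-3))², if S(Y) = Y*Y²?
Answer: 1764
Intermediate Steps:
S(Y) = Y³
(-15 + S(-3))² = (-15 + (-3)³)² = (-15 - 27)² = (-42)² = 1764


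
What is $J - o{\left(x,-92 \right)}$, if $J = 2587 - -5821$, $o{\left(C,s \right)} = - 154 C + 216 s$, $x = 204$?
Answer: $59696$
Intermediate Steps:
$J = 8408$ ($J = 2587 + 5821 = 8408$)
$J - o{\left(x,-92 \right)} = 8408 - \left(\left(-154\right) 204 + 216 \left(-92\right)\right) = 8408 - \left(-31416 - 19872\right) = 8408 - -51288 = 8408 + 51288 = 59696$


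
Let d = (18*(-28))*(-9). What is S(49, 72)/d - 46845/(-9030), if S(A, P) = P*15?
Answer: 9799/1806 ≈ 5.4258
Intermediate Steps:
d = 4536 (d = -504*(-9) = 4536)
S(A, P) = 15*P
S(49, 72)/d - 46845/(-9030) = (15*72)/4536 - 46845/(-9030) = 1080*(1/4536) - 46845*(-1/9030) = 5/21 + 3123/602 = 9799/1806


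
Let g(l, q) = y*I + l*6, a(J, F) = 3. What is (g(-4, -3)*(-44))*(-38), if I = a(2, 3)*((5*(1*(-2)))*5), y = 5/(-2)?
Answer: 586872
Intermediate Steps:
y = -5/2 (y = 5*(-½) = -5/2 ≈ -2.5000)
I = -150 (I = 3*((5*(1*(-2)))*5) = 3*((5*(-2))*5) = 3*(-10*5) = 3*(-50) = -150)
g(l, q) = 375 + 6*l (g(l, q) = -5/2*(-150) + l*6 = 375 + 6*l)
(g(-4, -3)*(-44))*(-38) = ((375 + 6*(-4))*(-44))*(-38) = ((375 - 24)*(-44))*(-38) = (351*(-44))*(-38) = -15444*(-38) = 586872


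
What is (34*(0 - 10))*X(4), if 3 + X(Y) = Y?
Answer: -340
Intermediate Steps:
X(Y) = -3 + Y
(34*(0 - 10))*X(4) = (34*(0 - 10))*(-3 + 4) = (34*(-10))*1 = -340*1 = -340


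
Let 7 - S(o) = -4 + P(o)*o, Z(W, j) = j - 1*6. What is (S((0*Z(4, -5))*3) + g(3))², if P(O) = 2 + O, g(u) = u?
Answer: 196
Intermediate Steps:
Z(W, j) = -6 + j (Z(W, j) = j - 6 = -6 + j)
S(o) = 11 - o*(2 + o) (S(o) = 7 - (-4 + (2 + o)*o) = 7 - (-4 + o*(2 + o)) = 7 + (4 - o*(2 + o)) = 11 - o*(2 + o))
(S((0*Z(4, -5))*3) + g(3))² = ((11 - (0*(-6 - 5))*3*(2 + (0*(-6 - 5))*3)) + 3)² = ((11 - (0*(-11))*3*(2 + (0*(-11))*3)) + 3)² = ((11 - 0*3*(2 + 0*3)) + 3)² = ((11 - 1*0*(2 + 0)) + 3)² = ((11 - 1*0*2) + 3)² = ((11 + 0) + 3)² = (11 + 3)² = 14² = 196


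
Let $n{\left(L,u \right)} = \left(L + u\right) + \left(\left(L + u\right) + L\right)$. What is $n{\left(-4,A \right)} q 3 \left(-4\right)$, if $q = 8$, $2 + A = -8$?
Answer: $3072$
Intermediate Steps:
$A = -10$ ($A = -2 - 8 = -10$)
$n{\left(L,u \right)} = 2 u + 3 L$ ($n{\left(L,u \right)} = \left(L + u\right) + \left(u + 2 L\right) = 2 u + 3 L$)
$n{\left(-4,A \right)} q 3 \left(-4\right) = \left(2 \left(-10\right) + 3 \left(-4\right)\right) 8 \cdot 3 \left(-4\right) = \left(-20 - 12\right) 24 \left(-4\right) = \left(-32\right) \left(-96\right) = 3072$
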